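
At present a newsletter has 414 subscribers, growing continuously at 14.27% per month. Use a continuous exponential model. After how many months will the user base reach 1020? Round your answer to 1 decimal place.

t ≈ 6.3 months

1020 = 414 · e^(0.1427·t)
t = ln(1020/414) / 0.1427 = ln(2.46377) / 0.1427 = 0.90169 / 0.1427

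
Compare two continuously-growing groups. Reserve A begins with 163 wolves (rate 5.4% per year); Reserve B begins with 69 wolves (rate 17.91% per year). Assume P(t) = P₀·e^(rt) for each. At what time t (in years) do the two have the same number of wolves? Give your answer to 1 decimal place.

163·e^(0.054t) = 69·e^(0.1791t)
163/69 = e^((0.1791 − 0.054)t) → ln(2.36232) = 0.1251·t
t = 0.85964 / 0.1251

t ≈ 6.9 years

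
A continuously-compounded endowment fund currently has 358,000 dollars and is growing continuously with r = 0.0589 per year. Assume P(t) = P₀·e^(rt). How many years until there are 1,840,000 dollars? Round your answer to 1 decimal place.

t ≈ 27.8 years

1840000 = 358000 · e^(0.0589·t)
t = ln(1840000/358000) / 0.0589 = ln(5.13966) / 0.0589 = 1.63699 / 0.0589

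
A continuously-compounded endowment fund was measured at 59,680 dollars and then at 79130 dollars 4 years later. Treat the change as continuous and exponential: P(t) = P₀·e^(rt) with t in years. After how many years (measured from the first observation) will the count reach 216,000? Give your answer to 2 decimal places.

r = ln(79130/59680) / 4 ≈ 0.070524 per year
t = ln(216000/59680) / r = 1.28628 / 0.070524 ≈ 18.239

t ≈ 18.24 years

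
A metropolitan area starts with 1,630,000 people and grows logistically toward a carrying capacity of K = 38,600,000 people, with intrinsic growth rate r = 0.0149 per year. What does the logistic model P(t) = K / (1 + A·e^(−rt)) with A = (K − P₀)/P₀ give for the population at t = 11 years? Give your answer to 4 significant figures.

A = (38600000 − 1630000)/1630000 = 22.68098
P(11) = 38600000 / (1 + 22.68098·e^(−0.0149·11)) = 38600000 / (1 + 22.68098·0.848827)
= 38600000 / 20.25223 ≈ 1905963.2

≈ 1,906,000 people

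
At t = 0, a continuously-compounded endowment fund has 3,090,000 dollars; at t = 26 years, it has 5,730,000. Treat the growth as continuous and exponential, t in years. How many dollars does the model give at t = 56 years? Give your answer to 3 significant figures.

≈ 11,700,000 dollars

r = ln(5730000/3090000) / 26 ≈ 0.023752 per year
P(56) = 3090000 · e^(0.023752·56) = 3090000 · 3.78141 ≈ 11684542.42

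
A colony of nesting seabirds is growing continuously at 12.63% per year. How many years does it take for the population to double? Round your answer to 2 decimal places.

doubling time ≈ 5.49 years

doubling time = ln(2) / |r| = 0.69315 / 0.1263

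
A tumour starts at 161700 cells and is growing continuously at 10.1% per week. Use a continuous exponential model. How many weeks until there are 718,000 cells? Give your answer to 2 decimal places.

t ≈ 14.76 weeks

718000 = 161700 · e^(0.101·t)
t = ln(718000/161700) / 0.101 = ln(4.44032) / 0.101 = 1.49073 / 0.101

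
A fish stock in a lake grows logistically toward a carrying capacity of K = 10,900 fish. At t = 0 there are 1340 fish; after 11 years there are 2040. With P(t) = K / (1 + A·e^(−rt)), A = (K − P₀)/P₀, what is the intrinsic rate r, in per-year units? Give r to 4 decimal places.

r ≈ 0.0451 per year

A = (10900 − 1340)/1340 = 7.13433
2040 = 10900/(1 + 7.13433·e^(−r·11)) → e^(−11r) = (5.34314 − 1)/7.13433 = 0.608766
r = −ln(0.608766)/11 = 0.49632/11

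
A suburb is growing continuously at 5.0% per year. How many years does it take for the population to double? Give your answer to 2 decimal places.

doubling time = ln(2) / |r| = 0.69315 / 0.05

doubling time ≈ 13.86 years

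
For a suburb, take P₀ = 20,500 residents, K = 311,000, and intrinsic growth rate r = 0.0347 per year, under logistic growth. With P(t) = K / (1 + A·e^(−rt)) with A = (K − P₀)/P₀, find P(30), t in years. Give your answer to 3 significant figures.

≈ 51,800 residents

A = (311000 − 20500)/20500 = 14.17073
P(30) = 311000 / (1 + 14.17073·e^(−0.0347·30)) = 311000 / (1 + 14.17073·0.353101)
= 311000 / 6.00371 ≈ 51801.34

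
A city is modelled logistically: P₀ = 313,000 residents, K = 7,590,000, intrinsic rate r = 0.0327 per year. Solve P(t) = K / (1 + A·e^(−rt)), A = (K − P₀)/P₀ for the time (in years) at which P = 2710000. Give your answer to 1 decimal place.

A = (7590000 − 313000)/313000 = 23.2492
2710000 = 7590000/(1 + 23.2492·e^(−0.0327t)) → 1 + 23.2492·e^(−0.0327t) = 2.80074
e^(−0.0327t) = 0.077454 → t = ln(12.91093)/0.0327 = 2.55807/0.0327

t ≈ 78.2 years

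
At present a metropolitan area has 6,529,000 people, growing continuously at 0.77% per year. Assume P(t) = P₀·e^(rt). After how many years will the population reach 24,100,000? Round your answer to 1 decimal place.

24100000 = 6529000 · e^(0.0077·t)
t = ln(24100000/6529000) / 0.0077 = ln(3.69122) / 0.0077 = 1.30596 / 0.0077

t ≈ 169.6 years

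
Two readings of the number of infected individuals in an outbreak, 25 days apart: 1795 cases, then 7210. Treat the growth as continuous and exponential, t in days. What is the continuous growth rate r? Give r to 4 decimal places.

r ≈ 0.0556 per day

7210 = 1795 · e^(r·25)
e^(25r) = 7210/1795 = 4.01671
r = ln(4.01671) / 25 = 1.39046 / 25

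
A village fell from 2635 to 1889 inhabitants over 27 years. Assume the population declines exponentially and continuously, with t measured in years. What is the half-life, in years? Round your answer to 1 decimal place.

half-life ≈ 56.2 years

r = ln(1889/2635) / 27 = ln(0.71689) / 27 ≈ -0.012327 per year
half-life = ln 2 / |r| = 0.69315 / 0.012327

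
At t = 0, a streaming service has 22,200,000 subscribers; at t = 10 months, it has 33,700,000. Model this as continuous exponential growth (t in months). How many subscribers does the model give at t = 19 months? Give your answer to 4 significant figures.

r = ln(33700000/22200000) / 10 ≈ 0.041741 per month
P(19) = 22200000 · e^(0.041741·19) = 22200000 · 2.21017 ≈ 49065828.29

≈ 49,070,000 subscribers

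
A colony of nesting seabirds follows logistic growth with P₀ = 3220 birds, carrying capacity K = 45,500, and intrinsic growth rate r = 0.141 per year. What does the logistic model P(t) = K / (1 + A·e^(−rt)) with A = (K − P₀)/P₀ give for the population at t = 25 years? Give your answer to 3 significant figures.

A = (45500 − 3220)/3220 = 13.13043
P(25) = 45500 / (1 + 13.13043·e^(−0.141·25)) = 45500 / (1 + 13.13043·0.029452)
= 45500 / 1.38672 ≈ 32811.36

≈ 32,800 birds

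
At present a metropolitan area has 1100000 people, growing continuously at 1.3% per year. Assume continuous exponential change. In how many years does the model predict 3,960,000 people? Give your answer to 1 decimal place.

t ≈ 98.5 years

3960000 = 1100000 · e^(0.013·t)
t = ln(3960000/1100000) / 0.013 = ln(3.6) / 0.013 = 1.28093 / 0.013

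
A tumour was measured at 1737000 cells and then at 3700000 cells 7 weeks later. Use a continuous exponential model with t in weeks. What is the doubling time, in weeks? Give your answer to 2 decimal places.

r = ln(3700000/1737000) / 7 = ln(2.13011) / 7 ≈ 0.108025 per week
doubling time = ln 2 / |r| = 0.69315 / 0.108025

doubling time ≈ 6.42 weeks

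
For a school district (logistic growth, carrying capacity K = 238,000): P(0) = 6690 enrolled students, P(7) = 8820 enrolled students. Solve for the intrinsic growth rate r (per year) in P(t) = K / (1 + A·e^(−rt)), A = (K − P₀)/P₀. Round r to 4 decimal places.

A = (238000 − 6690)/6690 = 34.57549
8820 = 238000/(1 + 34.57549·e^(−r·7)) → e^(−7r) = (26.98413 − 1)/34.57549 = 0.751519
r = −ln(0.751519)/7 = 0.28566/7

r ≈ 0.0408 per year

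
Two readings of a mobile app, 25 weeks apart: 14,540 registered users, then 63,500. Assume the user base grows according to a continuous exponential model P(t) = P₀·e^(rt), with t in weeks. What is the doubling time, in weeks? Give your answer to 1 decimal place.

doubling time ≈ 11.8 weeks

r = ln(63500/14540) / 25 = ln(4.36726) / 25 ≈ 0.058965 per week
doubling time = ln 2 / |r| = 0.69315 / 0.058965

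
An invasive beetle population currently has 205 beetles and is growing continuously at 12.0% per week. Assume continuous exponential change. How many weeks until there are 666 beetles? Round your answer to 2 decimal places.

t ≈ 9.82 weeks

666 = 205 · e^(0.12·t)
t = ln(666/205) / 0.12 = ln(3.24878) / 0.12 = 1.17828 / 0.12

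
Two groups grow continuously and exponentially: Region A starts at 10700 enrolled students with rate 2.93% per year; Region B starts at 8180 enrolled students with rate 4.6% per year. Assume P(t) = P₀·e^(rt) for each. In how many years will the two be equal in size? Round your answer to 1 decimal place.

t ≈ 16.1 years

10700·e^(0.0293t) = 8180·e^(0.046t)
10700/8180 = e^((0.046 − 0.0293)t) → ln(1.30807) = 0.0167·t
t = 0.26855 / 0.0167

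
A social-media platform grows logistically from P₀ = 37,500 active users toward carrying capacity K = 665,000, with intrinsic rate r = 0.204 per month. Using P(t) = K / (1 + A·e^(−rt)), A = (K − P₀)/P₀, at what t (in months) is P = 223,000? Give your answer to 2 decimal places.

t ≈ 10.46 months

A = (665000 − 37500)/37500 = 16.73333
223000 = 665000/(1 + 16.73333·e^(−0.204t)) → 1 + 16.73333·e^(−0.204t) = 2.98206
e^(−0.204t) = 0.11845 → t = ln(8.44238)/0.204 = 2.13326/0.204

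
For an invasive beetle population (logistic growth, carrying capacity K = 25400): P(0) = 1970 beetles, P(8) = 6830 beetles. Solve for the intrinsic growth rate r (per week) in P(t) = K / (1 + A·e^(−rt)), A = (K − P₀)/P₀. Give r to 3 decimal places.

A = (25400 − 1970)/1970 = 11.8934
6830 = 25400/(1 + 11.8934·e^(−r·8)) → e^(−8r) = (3.71889 − 1)/11.8934 = 0.228605
r = −ln(0.228605)/8 = 1.47576/8

r ≈ 0.184 per week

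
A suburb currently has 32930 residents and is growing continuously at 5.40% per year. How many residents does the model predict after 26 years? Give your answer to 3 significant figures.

P(26) = 32930 · e^(0.054·26) = 32930 · e^(1.404)
= 32930 · 4.07145 ≈ 134072.96

≈ 134,000 residents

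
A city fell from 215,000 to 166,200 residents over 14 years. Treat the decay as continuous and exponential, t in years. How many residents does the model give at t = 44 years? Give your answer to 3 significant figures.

≈ 95,700 residents

r = ln(166200/215000) / 14 ≈ -0.018389 per year
P(44) = 215000 · e^(-0.018389·44) = 215000 · 0.44525 ≈ 95729.03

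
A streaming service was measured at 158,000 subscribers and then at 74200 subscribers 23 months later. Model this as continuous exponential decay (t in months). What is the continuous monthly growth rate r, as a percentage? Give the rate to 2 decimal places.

r ≈ -3.29% per month

74200 = 158000 · e^(r·23)
e^(23r) = 74200/158000 = 0.46962
r = ln(0.46962) / 23 = -0.75583 / 23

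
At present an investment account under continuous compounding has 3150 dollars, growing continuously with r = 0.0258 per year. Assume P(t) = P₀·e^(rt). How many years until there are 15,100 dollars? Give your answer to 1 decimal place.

t ≈ 60.7 years

15100 = 3150 · e^(0.0258·t)
t = ln(15100/3150) / 0.0258 = ln(4.79365) / 0.0258 = 1.56729 / 0.0258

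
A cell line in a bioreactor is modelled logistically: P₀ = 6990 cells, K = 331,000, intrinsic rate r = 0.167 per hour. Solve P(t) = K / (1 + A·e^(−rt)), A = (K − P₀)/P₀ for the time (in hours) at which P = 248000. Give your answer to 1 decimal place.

t ≈ 29.5 hours

A = (331000 − 6990)/6990 = 46.35336
248000 = 331000/(1 + 46.35336·e^(−0.167t)) → 1 + 46.35336·e^(−0.167t) = 1.33468
e^(−0.167t) = 0.00722 → t = ln(138.50161)/0.167 = 4.93088/0.167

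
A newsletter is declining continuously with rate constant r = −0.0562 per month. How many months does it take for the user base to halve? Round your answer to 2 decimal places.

half-life ≈ 12.33 months

half-life = ln(2) / |r| = 0.69315 / 0.0562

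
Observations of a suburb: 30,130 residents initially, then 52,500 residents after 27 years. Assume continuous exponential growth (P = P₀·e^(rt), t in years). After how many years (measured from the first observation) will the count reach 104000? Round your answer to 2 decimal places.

r = ln(52500/30130) / 27 ≈ 0.020566 per year
t = ln(104000/30130) / r = 1.23887 / 0.020566 ≈ 60.238

t ≈ 60.24 years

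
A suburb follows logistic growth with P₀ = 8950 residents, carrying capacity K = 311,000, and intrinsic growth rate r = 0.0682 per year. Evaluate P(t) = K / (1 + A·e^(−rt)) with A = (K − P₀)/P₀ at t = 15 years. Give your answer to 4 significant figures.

≈ 23,680 residents

A = (311000 − 8950)/8950 = 33.7486
P(15) = 311000 / (1 + 33.7486·e^(−0.0682·15)) = 311000 / (1 + 33.7486·0.359515)
= 311000 / 13.13312 ≈ 23680.58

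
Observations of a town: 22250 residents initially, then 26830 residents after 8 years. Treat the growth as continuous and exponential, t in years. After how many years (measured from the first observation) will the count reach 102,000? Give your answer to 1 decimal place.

r = ln(26830/22250) / 8 ≈ 0.023397 per year
t = ln(102000/22250) / r = 1.52263 / 0.023397 ≈ 65.077

t ≈ 65.1 years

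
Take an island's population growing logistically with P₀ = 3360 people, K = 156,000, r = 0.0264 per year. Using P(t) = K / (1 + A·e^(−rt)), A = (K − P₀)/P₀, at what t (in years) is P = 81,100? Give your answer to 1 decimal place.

t ≈ 147.6 years

A = (156000 − 3360)/3360 = 45.42857
81100 = 156000/(1 + 45.42857·e^(−0.0264t)) → 1 + 45.42857·e^(−0.0264t) = 1.92355
e^(−0.0264t) = 0.02033 → t = ln(49.18901)/0.0264 = 3.89567/0.0264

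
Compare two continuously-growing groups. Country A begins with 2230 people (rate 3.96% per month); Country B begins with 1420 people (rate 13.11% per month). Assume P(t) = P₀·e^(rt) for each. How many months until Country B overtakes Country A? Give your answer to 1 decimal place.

2230·e^(0.0396t) = 1420·e^(0.1311t)
2230/1420 = e^((0.1311 − 0.0396)t) → ln(1.57042) = 0.0915·t
t = 0.45134 / 0.0915

t ≈ 4.9 months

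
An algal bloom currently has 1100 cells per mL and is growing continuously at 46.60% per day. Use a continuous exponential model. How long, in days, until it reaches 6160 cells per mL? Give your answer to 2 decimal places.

6160 = 1100 · e^(0.466·t)
t = ln(6160/1100) / 0.466 = ln(5.6) / 0.466 = 1.72277 / 0.466

t ≈ 3.70 days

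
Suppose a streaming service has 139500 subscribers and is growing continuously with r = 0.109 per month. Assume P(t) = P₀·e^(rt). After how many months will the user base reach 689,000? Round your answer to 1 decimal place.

689000 = 139500 · e^(0.109·t)
t = ln(689000/139500) / 0.109 = ln(4.93907) / 0.109 = 1.59718 / 0.109

t ≈ 14.7 months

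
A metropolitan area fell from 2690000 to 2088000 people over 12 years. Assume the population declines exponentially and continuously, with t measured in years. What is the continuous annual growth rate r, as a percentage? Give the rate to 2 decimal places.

2088000 = 2690000 · e^(r·12)
e^(12r) = 2088000/2690000 = 0.77621
r = ln(0.77621) / 12 = -0.25333 / 12

r ≈ -2.11% per year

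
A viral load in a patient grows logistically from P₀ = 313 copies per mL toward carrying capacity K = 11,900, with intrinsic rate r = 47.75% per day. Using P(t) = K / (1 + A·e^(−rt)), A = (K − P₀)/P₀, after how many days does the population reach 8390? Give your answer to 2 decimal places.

A = (11900 − 313)/313 = 37.01917
8390 = 11900/(1 + 37.01917·e^(−0.4775t)) → 1 + 37.01917·e^(−0.4775t) = 1.41836
e^(−0.4775t) = 0.011301 → t = ln(88.48742)/0.4775 = 4.48286/0.4775

t ≈ 9.39 days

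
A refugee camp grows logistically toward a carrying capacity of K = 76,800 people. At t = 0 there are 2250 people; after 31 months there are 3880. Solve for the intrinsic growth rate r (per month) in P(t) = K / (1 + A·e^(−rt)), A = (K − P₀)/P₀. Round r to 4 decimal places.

A = (76800 − 2250)/2250 = 33.13333
3880 = 76800/(1 + 33.13333·e^(−r·31)) → e^(−31r) = (19.79381 − 1)/33.13333 = 0.567218
r = −ln(0.567218)/31 = 0.56701/31

r ≈ 0.0183 per month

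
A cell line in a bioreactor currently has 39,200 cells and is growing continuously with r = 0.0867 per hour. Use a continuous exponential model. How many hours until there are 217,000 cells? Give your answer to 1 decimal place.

217000 = 39200 · e^(0.0867·t)
t = ln(217000/39200) / 0.0867 = ln(5.53571) / 0.0867 = 1.71122 / 0.0867

t ≈ 19.7 hours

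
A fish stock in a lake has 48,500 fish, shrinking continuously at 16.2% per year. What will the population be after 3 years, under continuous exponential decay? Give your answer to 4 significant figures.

P(3) = 48500 · e^(-0.162·3) = 48500 · e^(-0.486)
= 48500 · 0.61508 ≈ 29831.47

≈ 29,830 fish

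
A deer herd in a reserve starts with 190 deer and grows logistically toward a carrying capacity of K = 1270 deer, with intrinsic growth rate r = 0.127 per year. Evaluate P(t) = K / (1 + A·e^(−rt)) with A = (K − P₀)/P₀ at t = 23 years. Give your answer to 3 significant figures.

A = (1270 − 190)/190 = 5.68421
P(23) = 1270 / (1 + 5.68421·e^(−0.127·23)) = 1270 / (1 + 5.68421·0.05388)
= 1270 / 1.30626 ≈ 972.24

≈ 972 deer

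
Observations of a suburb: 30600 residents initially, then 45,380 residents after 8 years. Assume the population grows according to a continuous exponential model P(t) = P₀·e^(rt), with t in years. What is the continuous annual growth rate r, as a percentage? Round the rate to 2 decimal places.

45380 = 30600 · e^(r·8)
e^(8r) = 45380/30600 = 1.48301
r = ln(1.48301) / 8 = 0.39407 / 8

r ≈ 4.93% per year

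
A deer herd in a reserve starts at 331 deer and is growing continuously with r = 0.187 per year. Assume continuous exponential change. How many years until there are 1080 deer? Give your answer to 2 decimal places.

t ≈ 6.32 years

1080 = 331 · e^(0.187·t)
t = ln(1080/331) / 0.187 = ln(3.26284) / 0.187 = 1.1826 / 0.187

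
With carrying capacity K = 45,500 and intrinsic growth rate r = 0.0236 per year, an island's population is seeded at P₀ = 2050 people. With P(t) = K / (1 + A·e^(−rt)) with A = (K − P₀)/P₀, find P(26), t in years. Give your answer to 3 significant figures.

A = (45500 − 2050)/2050 = 21.19512
P(26) = 45500 / (1 + 21.19512·e^(−0.0236·26)) = 45500 / (1 + 21.19512·0.541398)
= 45500 / 12.475 ≈ 3647.29

≈ 3,650 people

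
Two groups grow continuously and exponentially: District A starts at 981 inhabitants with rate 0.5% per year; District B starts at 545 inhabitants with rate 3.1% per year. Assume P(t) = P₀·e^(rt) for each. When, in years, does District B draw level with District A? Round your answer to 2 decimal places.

t ≈ 22.61 years

981·e^(0.005t) = 545·e^(0.031t)
981/545 = e^((0.031 − 0.005)t) → ln(1.8) = 0.026·t
t = 0.58779 / 0.026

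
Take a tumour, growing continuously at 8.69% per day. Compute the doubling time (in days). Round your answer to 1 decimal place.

doubling time ≈ 8.0 days

doubling time = ln(2) / |r| = 0.69315 / 0.0869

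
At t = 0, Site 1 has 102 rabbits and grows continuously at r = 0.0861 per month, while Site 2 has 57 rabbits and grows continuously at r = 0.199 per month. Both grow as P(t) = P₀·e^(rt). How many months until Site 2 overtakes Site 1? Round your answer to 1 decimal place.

102·e^(0.0861t) = 57·e^(0.199t)
102/57 = e^((0.199 − 0.0861)t) → ln(1.78947) = 0.1129·t
t = 0.58192 / 0.1129

t ≈ 5.2 months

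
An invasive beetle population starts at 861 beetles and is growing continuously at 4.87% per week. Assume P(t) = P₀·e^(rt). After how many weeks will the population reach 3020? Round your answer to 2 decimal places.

3020 = 861 · e^(0.0487·t)
t = ln(3020/861) / 0.0487 = ln(3.50755) / 0.0487 = 1.25492 / 0.0487

t ≈ 25.77 weeks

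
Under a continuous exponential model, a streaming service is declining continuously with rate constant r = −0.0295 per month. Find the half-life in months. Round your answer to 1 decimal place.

half-life = ln(2) / |r| = 0.69315 / 0.0295

half-life ≈ 23.5 months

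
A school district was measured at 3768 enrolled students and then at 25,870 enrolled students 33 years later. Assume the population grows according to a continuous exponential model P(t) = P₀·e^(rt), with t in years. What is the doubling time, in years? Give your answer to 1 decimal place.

r = ln(25870/3768) / 33 = ln(6.86571) / 33 ≈ 0.05838 per year
doubling time = ln 2 / |r| = 0.69315 / 0.05838

doubling time ≈ 11.9 years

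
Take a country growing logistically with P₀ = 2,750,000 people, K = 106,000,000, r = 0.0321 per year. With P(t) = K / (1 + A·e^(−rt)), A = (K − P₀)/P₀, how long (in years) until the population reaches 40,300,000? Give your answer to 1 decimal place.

t ≈ 97.7 years

A = (106000000 − 2750000)/2750000 = 37.54545
40300000 = 106000000/(1 + 37.54545·e^(−0.0321t)) → 1 + 37.54545·e^(−0.0321t) = 2.63027
e^(−0.0321t) = 0.043421 → t = ln(23.03016)/0.0321 = 3.1368/0.0321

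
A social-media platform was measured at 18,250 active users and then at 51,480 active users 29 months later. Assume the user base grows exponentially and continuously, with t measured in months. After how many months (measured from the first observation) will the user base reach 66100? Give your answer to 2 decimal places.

t ≈ 35.99 months

r = ln(51480/18250) / 29 ≈ 0.03576 per month
t = ln(66100/18250) / r = 1.287 / 0.03576 ≈ 35.99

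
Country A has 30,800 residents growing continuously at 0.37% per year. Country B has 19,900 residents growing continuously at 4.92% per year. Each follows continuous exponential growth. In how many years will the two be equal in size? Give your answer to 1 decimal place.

30800·e^(0.0037t) = 19900·e^(0.0492t)
30800/19900 = e^((0.0492 − 0.0037)t) → ln(1.54774) = 0.0455·t
t = 0.43679 / 0.0455

t ≈ 9.6 years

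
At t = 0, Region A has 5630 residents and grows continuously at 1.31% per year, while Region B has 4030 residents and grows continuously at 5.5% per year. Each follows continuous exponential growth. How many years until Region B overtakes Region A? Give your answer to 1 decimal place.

t ≈ 8.0 years

5630·e^(0.0131t) = 4030·e^(0.055t)
5630/4030 = e^((0.055 − 0.0131)t) → ln(1.39702) = 0.0419·t
t = 0.33434 / 0.0419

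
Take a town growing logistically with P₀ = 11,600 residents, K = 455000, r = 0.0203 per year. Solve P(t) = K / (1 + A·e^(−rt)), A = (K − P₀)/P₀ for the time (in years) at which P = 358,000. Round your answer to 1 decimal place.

A = (455000 − 11600)/11600 = 38.22414
358000 = 455000/(1 + 38.22414·e^(−0.0203t)) → 1 + 38.22414·e^(−0.0203t) = 1.27095
e^(−0.0203t) = 0.007088 → t = ln(141.07465)/0.0203 = 4.94929/0.0203

t ≈ 243.8 years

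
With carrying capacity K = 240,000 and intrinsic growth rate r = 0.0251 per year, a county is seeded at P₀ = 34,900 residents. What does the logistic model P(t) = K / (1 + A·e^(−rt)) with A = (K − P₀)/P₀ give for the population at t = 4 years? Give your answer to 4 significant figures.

≈ 38,000 residents

A = (240000 − 34900)/34900 = 5.87679
P(4) = 240000 / (1 + 5.87679·e^(−0.0251·4)) = 240000 / (1 + 5.87679·0.904476)
= 240000 / 6.31541 ≈ 38002.26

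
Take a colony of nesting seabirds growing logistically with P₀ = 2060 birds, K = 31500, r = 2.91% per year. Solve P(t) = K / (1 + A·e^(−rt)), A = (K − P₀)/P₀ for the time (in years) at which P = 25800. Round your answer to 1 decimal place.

A = (31500 − 2060)/2060 = 14.29126
25800 = 31500/(1 + 14.29126·e^(−0.0291t)) → 1 + 14.29126·e^(−0.0291t) = 1.22093
e^(−0.0291t) = 0.015459 → t = ln(64.68677)/0.0291 = 4.16956/0.0291

t ≈ 143.3 years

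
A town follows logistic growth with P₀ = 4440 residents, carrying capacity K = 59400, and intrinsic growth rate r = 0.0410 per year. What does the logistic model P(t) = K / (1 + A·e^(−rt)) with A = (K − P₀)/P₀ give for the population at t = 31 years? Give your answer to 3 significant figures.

A = (59400 − 4440)/4440 = 12.37838
P(31) = 59400 / (1 + 12.37838·e^(−0.041·31)) = 59400 / (1 + 12.37838·0.280551)
= 59400 / 4.47277 ≈ 13280.37

≈ 13,300 residents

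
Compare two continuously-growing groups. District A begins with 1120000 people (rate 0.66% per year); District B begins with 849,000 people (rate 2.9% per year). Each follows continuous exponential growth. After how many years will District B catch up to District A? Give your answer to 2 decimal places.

1120000·e^(0.0066t) = 849000·e^(0.029t)
1120000/849000 = e^((0.029 − 0.0066)t) → ln(1.3192) = 0.0224·t
t = 0.27702 / 0.0224

t ≈ 12.37 years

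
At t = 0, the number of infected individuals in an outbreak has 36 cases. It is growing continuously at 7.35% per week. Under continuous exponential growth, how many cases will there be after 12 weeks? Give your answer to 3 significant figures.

≈ 87.0 cases

P(12) = 36 · e^(0.0735·12) = 36 · e^(0.882)
= 36 · 2.41573 ≈ 86.97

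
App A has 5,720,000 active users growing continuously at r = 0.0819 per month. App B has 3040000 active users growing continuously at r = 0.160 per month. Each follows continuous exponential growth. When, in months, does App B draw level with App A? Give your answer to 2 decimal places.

t ≈ 8.09 months

5720000·e^(0.0819t) = 3040000·e^(0.16t)
5720000/3040000 = e^((0.16 − 0.0819)t) → ln(1.88158) = 0.0781·t
t = 0.63211 / 0.0781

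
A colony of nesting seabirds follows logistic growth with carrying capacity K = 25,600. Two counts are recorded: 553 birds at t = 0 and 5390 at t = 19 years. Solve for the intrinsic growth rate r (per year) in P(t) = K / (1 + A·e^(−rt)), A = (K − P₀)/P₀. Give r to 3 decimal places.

A = (25600 − 553)/553 = 45.29295
5390 = 25600/(1 + 45.29295·e^(−r·19)) → e^(−19r) = (4.74954 − 1)/45.29295 = 0.082784
r = −ln(0.082784)/19 = 2.49152/19

r ≈ 0.131 per year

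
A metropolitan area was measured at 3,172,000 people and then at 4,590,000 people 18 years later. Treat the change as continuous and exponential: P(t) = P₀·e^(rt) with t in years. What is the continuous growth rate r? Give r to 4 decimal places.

4590000 = 3172000 · e^(r·18)
e^(18r) = 4590000/3172000 = 1.44704
r = ln(1.44704) / 18 = 0.36952 / 18

r ≈ 0.0205 per year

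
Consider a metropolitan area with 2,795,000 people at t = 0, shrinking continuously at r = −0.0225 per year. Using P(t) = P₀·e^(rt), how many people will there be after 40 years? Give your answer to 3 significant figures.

P(40) = 2795000 · e^(-0.0225·40) = 2795000 · e^(-0.9)
= 2795000 · 0.40657 ≈ 1136362.2

≈ 1,140,000 people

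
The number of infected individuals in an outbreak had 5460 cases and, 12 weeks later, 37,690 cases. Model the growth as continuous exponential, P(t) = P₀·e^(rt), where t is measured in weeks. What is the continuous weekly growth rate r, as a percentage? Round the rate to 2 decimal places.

r ≈ 16.10% per week

37690 = 5460 · e^(r·12)
e^(12r) = 37690/5460 = 6.90293
r = ln(6.90293) / 12 = 1.93195 / 12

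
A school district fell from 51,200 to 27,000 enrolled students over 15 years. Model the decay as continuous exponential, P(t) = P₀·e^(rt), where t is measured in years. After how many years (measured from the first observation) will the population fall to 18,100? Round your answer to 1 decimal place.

t ≈ 24.4 years

r = ln(27000/51200) / 15 ≈ -0.04266 per year
t = ln(18100/51200) / r = -1.03983 / -0.04266 ≈ 24.375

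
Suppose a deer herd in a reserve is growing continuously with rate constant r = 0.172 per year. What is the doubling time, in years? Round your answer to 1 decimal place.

doubling time ≈ 4.0 years

doubling time = ln(2) / |r| = 0.69315 / 0.172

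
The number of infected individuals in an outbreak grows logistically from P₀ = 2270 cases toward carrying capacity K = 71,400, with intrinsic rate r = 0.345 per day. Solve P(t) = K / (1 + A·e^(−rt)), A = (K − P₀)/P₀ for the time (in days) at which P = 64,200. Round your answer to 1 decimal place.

t ≈ 16.2 days

A = (71400 − 2270)/2270 = 30.45374
64200 = 71400/(1 + 30.45374·e^(−0.345t)) → 1 + 30.45374·e^(−0.345t) = 1.11215
e^(−0.345t) = 0.003683 → t = ln(271.54589)/0.345 = 5.60413/0.345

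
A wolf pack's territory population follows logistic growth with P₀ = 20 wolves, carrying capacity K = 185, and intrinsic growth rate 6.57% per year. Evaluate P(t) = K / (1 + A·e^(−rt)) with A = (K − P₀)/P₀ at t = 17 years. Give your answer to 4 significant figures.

A = (185 − 20)/20 = 8.25
P(17) = 185 / (1 + 8.25·e^(−0.0657·17)) = 185 / (1 + 8.25·0.327293)
= 185 / 3.70017 ≈ 50

≈ 50.00 wolves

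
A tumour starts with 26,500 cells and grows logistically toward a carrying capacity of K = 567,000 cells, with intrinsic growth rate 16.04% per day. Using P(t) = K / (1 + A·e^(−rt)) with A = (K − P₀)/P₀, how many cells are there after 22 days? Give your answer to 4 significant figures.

≈ 354,700 cells

A = (567000 − 26500)/26500 = 20.39623
P(22) = 567000 / (1 + 20.39623·e^(−0.1604·22)) = 567000 / (1 + 20.39623·0.02934)
= 567000 / 1.59843 ≈ 354723.65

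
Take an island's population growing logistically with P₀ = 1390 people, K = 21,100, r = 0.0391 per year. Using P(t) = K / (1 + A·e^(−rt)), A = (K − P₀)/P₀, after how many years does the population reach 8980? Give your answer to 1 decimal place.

t ≈ 60.2 years

A = (21100 − 1390)/1390 = 14.17986
8980 = 21100/(1 + 14.17986·e^(−0.0391t)) → 1 + 14.17986·e^(−0.0391t) = 2.34967
e^(−0.0391t) = 0.095182 → t = ln(10.5062)/0.0391 = 2.35197/0.0391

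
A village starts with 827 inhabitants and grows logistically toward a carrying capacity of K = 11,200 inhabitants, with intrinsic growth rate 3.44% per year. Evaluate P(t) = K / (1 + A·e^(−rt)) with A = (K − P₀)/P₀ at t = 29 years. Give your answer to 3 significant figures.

A = (11200 − 827)/827 = 12.54293
P(29) = 11200 / (1 + 12.54293·e^(−0.0344·29)) = 11200 / (1 + 12.54293·0.368763)
= 11200 / 5.62537 ≈ 1990.98

≈ 1,990 inhabitants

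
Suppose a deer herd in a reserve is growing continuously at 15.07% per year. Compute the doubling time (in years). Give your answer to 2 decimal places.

doubling time = ln(2) / |r| = 0.69315 / 0.1507

doubling time ≈ 4.60 years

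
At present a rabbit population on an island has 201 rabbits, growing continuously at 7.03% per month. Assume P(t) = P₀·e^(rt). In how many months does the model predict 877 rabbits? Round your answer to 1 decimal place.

877 = 201 · e^(0.0703·t)
t = ln(877/201) / 0.0703 = ln(4.36318) / 0.0703 = 1.4732 / 0.0703

t ≈ 21.0 months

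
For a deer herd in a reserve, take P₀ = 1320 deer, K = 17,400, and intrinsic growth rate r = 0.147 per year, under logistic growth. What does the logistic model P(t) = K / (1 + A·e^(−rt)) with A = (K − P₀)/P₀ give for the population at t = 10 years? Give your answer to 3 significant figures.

A = (17400 − 1320)/1320 = 12.18182
P(10) = 17400 / (1 + 12.18182·e^(−0.147·10)) = 17400 / (1 + 12.18182·0.229925)
= 17400 / 3.80091 ≈ 4577.85

≈ 4,580 deer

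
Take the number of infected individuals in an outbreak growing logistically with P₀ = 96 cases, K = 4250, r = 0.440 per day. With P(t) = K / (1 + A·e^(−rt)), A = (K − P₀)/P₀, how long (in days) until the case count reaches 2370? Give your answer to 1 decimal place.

t ≈ 9.1 days

A = (4250 − 96)/96 = 43.27083
2370 = 4250/(1 + 43.27083·e^(−0.44t)) → 1 + 43.27083·e^(−0.44t) = 1.79325
e^(−0.44t) = 0.018332 → t = ln(54.54887)/0.44 = 3.9991/0.44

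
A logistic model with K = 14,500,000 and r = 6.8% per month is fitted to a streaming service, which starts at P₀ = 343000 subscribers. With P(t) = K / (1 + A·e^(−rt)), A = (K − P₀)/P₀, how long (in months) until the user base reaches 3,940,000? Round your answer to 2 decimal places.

t ≈ 40.21 months

A = (14500000 − 343000)/343000 = 41.27405
3940000 = 14500000/(1 + 41.27405·e^(−0.068t)) → 1 + 41.27405·e^(−0.068t) = 3.6802
e^(−0.068t) = 0.064937 → t = ln(15.3996)/0.068 = 2.73434/0.068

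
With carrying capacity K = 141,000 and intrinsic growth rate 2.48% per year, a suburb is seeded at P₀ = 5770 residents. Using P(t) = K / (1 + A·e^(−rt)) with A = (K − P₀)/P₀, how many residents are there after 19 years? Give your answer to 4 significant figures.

≈ 9,021 residents

A = (141000 − 5770)/5770 = 23.43674
P(19) = 141000 / (1 + 23.43674·e^(−0.0248·19)) = 141000 / (1 + 23.43674·0.624253)
= 141000 / 15.63045 ≈ 9020.85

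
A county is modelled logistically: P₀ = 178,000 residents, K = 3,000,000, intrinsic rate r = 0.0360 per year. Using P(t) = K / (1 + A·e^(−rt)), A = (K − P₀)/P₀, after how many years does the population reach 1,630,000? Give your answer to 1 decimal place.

t ≈ 81.6 years

A = (3000000 − 178000)/178000 = 15.85393
1630000 = 3000000/(1 + 15.85393·e^(−0.036t)) → 1 + 15.85393·e^(−0.036t) = 1.84049
e^(−0.036t) = 0.053015 → t = ln(18.86271)/0.036 = 2.93719/0.036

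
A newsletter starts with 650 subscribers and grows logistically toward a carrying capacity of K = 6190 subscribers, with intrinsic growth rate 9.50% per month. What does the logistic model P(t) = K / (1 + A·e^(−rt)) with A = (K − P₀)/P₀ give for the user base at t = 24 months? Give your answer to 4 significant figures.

A = (6190 − 650)/650 = 8.52308
P(24) = 6190 / (1 + 8.52308·e^(−0.095·24)) = 6190 / (1 + 8.52308·0.102284)
= 6190 / 1.87178 ≈ 3307.02

≈ 3,307 subscribers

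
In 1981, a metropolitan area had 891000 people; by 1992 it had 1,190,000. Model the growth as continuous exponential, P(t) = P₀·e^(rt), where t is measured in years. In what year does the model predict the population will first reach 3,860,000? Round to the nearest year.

r = ln(1190000/891000) / 11 = 0.28936/11 ≈ 0.026306 per year
t = ln(3860000/891000) / r = 1.46608/0.026306 ≈ 55.73 years after 1981

year 2037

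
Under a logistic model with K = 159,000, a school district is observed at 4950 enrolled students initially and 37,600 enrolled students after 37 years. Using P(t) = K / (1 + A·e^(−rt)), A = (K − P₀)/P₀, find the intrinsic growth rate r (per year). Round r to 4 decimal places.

A = (159000 − 4950)/4950 = 31.12121
37600 = 159000/(1 + 31.12121·e^(−r·37)) → e^(−37r) = (4.22872 − 1)/31.12121 = 0.103747
r = −ln(0.103747)/37 = 2.2658/37

r ≈ 0.0612 per year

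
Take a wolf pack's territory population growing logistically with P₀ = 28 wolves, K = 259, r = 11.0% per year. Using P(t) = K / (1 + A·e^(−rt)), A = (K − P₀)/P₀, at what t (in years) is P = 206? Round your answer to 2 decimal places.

A = (259 − 28)/28 = 8.25
206 = 259/(1 + 8.25·e^(−0.11t)) → 1 + 8.25·e^(−0.11t) = 1.25728
e^(−0.11t) = 0.031186 → t = ln(32.06604)/0.11 = 3.4678/0.11

t ≈ 31.53 years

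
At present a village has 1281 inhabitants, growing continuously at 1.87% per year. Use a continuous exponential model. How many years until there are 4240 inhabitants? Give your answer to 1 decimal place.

t ≈ 64.0 years

4240 = 1281 · e^(0.0187·t)
t = ln(4240/1281) / 0.0187 = ln(3.30991) / 0.0187 = 1.19692 / 0.0187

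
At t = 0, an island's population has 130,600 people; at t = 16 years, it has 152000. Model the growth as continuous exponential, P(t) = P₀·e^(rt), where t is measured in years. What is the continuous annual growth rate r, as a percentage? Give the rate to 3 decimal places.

r ≈ 0.948% per year

152000 = 130600 · e^(r·16)
e^(16r) = 152000/130600 = 1.16386
r = ln(1.16386) / 16 = 0.15174 / 16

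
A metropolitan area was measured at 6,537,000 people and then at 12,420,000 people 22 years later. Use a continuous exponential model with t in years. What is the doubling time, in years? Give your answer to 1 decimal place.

doubling time ≈ 23.8 years

r = ln(12420000/6537000) / 22 = ln(1.89995) / 22 ≈ 0.029174 per year
doubling time = ln 2 / |r| = 0.69315 / 0.029174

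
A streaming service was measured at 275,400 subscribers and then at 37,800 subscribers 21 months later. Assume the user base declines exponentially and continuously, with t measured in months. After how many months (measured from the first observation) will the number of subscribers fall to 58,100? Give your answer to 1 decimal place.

t ≈ 16.5 months

r = ln(37800/275400) / 21 ≈ -0.094567 per month
t = ln(58100/275400) / r = -1.55606 / -0.094567 ≈ 16.454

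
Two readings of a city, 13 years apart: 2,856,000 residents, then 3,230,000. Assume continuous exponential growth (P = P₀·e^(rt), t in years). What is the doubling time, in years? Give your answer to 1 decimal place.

r = ln(3230000/2856000) / 13 = ln(1.13095) / 13 ≈ 0.009466 per year
doubling time = ln 2 / |r| = 0.69315 / 0.009466

doubling time ≈ 73.2 years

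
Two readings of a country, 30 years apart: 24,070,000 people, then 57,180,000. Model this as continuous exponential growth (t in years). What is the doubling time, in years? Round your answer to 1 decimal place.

doubling time ≈ 24.0 years

r = ln(57180000/24070000) / 30 = ln(2.37557) / 30 ≈ 0.028841 per year
doubling time = ln 2 / |r| = 0.69315 / 0.028841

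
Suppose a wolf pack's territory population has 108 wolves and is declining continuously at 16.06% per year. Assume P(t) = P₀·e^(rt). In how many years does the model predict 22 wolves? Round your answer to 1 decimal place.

t ≈ 9.9 years

22 = 108 · e^(-0.1606·t)
t = ln(22/108) / -0.1606 = ln(0.2037) / -0.1606 = -1.59109 / -0.1606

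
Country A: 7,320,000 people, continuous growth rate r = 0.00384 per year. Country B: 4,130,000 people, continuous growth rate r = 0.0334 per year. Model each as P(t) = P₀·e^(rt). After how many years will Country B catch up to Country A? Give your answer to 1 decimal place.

7320000·e^(0.00384t) = 4130000·e^(0.0334t)
7320000/4130000 = e^((0.0334 − 0.00384)t) → ln(1.7724) = 0.02956·t
t = 0.57233 / 0.02956

t ≈ 19.4 years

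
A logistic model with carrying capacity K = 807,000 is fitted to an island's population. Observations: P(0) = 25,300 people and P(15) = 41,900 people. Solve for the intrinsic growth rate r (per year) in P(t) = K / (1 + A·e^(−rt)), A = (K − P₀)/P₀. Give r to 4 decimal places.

A = (807000 − 25300)/25300 = 30.89723
41900 = 807000/(1 + 30.89723·e^(−r·15)) → e^(−15r) = (19.26014 − 1)/30.89723 = 0.590996
r = −ln(0.590996)/15 = 0.52595/15

r ≈ 0.0351 per year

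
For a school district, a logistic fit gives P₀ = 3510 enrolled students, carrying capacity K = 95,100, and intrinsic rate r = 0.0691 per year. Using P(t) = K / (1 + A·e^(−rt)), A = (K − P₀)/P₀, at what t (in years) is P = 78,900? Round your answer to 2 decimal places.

A = (95100 − 3510)/3510 = 26.09402
78900 = 95100/(1 + 26.09402·e^(−0.0691t)) → 1 + 26.09402·e^(−0.0691t) = 1.20532
e^(−0.0691t) = 0.007869 → t = ln(127.08753)/0.0691 = 4.84488/0.0691

t ≈ 70.11 years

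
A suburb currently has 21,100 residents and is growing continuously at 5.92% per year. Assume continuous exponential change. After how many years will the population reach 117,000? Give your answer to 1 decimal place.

t ≈ 28.9 years

117000 = 21100 · e^(0.0592·t)
t = ln(117000/21100) / 0.0592 = ln(5.54502) / 0.0592 = 1.7129 / 0.0592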